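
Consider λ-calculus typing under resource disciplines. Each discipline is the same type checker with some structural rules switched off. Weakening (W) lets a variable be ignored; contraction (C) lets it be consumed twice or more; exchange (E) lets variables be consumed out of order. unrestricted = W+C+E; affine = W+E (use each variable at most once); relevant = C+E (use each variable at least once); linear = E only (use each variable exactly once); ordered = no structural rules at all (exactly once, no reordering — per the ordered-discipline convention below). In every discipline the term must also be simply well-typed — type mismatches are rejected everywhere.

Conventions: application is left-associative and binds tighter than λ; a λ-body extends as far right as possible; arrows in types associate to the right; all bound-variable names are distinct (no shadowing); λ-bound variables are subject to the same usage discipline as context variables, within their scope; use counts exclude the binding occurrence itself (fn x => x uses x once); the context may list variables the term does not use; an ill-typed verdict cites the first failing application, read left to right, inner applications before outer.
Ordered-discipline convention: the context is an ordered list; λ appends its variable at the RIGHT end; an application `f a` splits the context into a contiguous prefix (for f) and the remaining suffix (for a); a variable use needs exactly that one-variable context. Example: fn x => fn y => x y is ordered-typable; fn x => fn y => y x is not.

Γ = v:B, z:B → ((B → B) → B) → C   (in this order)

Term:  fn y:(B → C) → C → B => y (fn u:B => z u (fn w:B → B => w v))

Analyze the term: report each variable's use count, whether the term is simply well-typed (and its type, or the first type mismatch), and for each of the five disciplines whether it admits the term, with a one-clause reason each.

usage: v: 1×, z: 1×, y (bound): 1×, u (bound): 1×, w (bound): 1×
left-to-right use order: y, z, u, w, v
typing: well-typed at ((B → C) → C → B) → C → B
ordered: ✗ — no ordered split (uses run y, z, u, w, v)
linear: ✓ — exactly-once usage across v, z, y, u, w
affine: ✓ — at most one use each (v, z, y, u, w)
relevant: ✓ — at least one use each (v, z, y, u, w)
unrestricted: ✓ — simply typable at ((B → C) → C → B) → C → B; W, C, E all held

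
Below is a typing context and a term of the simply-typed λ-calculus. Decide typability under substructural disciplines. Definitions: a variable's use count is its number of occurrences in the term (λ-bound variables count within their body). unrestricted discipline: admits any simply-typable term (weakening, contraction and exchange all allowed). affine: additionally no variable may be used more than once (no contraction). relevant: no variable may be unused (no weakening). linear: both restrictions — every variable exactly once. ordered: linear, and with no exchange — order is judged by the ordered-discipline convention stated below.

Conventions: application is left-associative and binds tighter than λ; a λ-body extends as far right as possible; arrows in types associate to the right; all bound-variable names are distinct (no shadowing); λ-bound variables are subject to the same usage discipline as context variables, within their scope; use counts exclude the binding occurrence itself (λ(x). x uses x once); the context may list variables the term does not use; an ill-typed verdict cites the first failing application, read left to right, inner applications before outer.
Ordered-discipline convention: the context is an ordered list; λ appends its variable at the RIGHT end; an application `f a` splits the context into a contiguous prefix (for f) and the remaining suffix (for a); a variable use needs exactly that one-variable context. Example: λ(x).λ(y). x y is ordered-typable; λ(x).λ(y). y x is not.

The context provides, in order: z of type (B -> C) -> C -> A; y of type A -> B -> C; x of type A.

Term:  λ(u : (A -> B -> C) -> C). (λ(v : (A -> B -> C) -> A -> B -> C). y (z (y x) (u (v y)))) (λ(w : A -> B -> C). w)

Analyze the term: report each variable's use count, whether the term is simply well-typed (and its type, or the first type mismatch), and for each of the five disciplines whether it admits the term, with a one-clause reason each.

variable uses: z=1, y=3, x=1, u [bound]=1, v [bound]=1, w [bound]=1
left-to-right use order: y, z, y, x, u, v, y, w
typing: ✓ — ((A -> B -> C) -> C) -> B -> C
ordered: ✗, uses contraction: y ×3
linear: ✗, uses contraction: y ×3
affine: ✗, uses contraction: y ×3
relevant: ✓, none of z, y, x, u, v, w goes unused
unrestricted: ✓, simply typable at ((A -> B -> C) -> C) -> B -> C; W, C, E all held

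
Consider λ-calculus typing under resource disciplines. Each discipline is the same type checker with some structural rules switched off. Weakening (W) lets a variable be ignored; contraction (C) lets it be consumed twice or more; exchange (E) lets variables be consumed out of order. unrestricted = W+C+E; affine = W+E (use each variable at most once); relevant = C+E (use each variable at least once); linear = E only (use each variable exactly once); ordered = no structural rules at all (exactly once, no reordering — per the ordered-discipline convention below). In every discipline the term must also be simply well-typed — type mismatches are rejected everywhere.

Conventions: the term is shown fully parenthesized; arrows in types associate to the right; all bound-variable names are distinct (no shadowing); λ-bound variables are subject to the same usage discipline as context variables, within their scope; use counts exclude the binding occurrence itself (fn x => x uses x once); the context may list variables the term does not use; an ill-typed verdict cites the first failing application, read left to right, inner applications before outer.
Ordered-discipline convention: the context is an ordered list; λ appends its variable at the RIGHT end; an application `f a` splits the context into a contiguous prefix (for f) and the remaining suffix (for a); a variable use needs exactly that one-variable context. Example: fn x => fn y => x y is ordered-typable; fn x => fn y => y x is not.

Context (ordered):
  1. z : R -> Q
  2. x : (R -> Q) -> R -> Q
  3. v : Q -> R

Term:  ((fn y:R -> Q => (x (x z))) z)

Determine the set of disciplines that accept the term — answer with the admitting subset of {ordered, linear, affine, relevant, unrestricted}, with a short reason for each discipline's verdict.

admitted in: unrestricted
counts: z: 2, x: 2, v: 0, y (λ-bound): 0
left-to-right use order: x, x, z, z
typing: well-typed at R -> Q
ordered: ✗, z ×2, x ×2 used more than once (contraction); needs weakening: v, y unused
linear: ✗, z ×2, x ×2 used more than once (contraction); needs weakening: v, y unused
affine: ✗, z ×2, x ×2 used more than once (contraction)
relevant: ✗, needs weakening: v, y unused
unrestricted: ✓, simply typable at R -> Q; W, C, E all held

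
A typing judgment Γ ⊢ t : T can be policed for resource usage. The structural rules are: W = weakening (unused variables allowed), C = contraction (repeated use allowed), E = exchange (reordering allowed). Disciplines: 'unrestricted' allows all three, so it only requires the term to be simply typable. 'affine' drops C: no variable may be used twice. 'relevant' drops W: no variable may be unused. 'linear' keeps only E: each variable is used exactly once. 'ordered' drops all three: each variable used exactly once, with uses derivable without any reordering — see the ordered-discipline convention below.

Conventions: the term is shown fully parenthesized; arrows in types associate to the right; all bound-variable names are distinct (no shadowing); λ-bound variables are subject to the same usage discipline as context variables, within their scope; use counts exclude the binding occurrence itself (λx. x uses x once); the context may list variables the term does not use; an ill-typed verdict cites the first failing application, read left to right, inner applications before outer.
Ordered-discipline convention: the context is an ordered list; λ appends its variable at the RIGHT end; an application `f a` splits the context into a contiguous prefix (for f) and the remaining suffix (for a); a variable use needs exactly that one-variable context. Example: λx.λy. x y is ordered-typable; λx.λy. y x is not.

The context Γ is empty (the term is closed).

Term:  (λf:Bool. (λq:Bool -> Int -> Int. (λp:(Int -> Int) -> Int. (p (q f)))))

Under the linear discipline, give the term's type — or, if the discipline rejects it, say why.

term : Bool -> (Bool -> Int -> Int) -> ((Int -> Int) -> Int) -> Int
variable uses: f (bound): 1×; q (bound): 1×; p (bound): 1×
uses in reading order: p, q, f
typing: ✓ — Bool -> (Bool -> Int -> Int) -> ((Int -> Int) -> Int) -> Int
across the five disciplines: ordered ✗ | linear ✓ | affine ✓ | relevant ✓ | unrestricted ✓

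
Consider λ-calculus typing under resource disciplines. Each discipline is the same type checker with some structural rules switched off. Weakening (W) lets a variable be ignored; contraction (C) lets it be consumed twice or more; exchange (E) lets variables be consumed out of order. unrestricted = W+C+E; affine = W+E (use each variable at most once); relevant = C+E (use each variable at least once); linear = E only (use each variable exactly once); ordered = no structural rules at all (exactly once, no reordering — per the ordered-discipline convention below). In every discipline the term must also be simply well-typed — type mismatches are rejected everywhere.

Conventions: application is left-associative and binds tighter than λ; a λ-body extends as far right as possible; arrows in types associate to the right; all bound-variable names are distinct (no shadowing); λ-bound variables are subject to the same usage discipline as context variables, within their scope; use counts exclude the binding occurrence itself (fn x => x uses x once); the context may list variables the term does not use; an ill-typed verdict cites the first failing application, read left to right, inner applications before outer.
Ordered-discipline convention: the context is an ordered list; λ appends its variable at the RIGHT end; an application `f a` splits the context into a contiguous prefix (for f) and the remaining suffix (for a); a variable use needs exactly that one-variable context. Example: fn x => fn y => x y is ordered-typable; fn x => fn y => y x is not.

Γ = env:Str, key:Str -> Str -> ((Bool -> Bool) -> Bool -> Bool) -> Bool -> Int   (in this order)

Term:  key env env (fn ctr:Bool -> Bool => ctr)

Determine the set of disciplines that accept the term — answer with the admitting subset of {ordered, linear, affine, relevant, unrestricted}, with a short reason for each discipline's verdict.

admitted in: relevant, unrestricted
usage: env ×2, key ×1, ctr (λ-bound) ×1
use order (left to right): key, env, env, ctr
typing: ✓ — Bool -> Int
ordered ✗ (needs contraction — env ×2)
linear ✗ (needs contraction — env ×2)
affine ✗ (needs contraction — env ×2)
relevant ✓ (at least one use each (env, key, ctr))
unrestricted ✓ (typability at Bool -> Int is all that's needed)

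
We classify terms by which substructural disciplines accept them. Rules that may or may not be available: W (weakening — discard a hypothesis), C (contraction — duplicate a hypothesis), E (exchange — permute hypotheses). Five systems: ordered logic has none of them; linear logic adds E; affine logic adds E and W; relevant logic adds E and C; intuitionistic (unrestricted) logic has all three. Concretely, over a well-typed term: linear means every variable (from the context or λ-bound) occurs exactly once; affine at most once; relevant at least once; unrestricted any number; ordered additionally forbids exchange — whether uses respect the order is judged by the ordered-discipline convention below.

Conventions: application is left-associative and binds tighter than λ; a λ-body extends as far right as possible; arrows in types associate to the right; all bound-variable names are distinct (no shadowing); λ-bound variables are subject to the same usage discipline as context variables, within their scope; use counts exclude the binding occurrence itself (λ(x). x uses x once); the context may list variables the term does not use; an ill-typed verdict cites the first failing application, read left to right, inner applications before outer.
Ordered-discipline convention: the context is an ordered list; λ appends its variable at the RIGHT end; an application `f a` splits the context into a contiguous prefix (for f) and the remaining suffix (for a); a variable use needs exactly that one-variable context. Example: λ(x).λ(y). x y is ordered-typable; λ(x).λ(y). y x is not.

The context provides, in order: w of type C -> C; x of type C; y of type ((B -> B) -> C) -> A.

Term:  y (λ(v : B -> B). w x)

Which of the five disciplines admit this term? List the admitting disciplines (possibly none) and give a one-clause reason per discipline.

admitted in: affine, unrestricted
usage: w=1, x=1, y=1, v [bound]=0
order of uses: y, w, x
typing: well-typed at A
ordered: ✗ — v never used (weakening)
linear: ✗ — v never used (weakening)
affine: ✓ — none of w, x, y, v used more than once
relevant: ✗ — v never used (weakening)
unrestricted: ✓ — typability at A is all that's needed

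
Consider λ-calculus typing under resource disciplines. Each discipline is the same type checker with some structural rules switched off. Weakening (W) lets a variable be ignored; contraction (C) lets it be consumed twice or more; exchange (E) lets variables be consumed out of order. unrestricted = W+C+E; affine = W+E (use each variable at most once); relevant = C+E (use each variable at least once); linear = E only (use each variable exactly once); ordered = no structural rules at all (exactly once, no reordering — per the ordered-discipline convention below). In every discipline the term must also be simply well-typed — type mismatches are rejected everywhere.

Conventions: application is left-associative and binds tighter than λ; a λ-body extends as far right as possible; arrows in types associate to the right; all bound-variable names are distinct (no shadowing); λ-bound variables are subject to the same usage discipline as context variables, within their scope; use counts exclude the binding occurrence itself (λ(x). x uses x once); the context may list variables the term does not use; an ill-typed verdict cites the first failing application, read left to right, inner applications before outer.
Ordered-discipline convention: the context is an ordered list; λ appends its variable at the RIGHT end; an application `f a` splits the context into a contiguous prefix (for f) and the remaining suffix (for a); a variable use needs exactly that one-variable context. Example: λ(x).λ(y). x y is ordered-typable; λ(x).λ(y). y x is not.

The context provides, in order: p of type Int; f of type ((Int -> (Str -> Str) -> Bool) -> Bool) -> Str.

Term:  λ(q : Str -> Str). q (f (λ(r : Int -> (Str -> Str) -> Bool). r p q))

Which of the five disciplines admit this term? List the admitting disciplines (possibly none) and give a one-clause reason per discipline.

admitting disciplines: relevant, unrestricted
usage: p=1; f=1; q (bound)=2; r (bound)=1
left-to-right use order: q, f, r, p, q
typing: ✓ — (Str -> Str) -> Str
ordered ✗ (needs contraction — q ×2)
linear ✗ (needs contraction — q ×2)
affine ✗ (needs contraction — q ×2)
relevant ✓ (at least one use each (p, f, q, r))
unrestricted ✓ (simply typable at (Str -> Str) -> Str; W, C, E all held)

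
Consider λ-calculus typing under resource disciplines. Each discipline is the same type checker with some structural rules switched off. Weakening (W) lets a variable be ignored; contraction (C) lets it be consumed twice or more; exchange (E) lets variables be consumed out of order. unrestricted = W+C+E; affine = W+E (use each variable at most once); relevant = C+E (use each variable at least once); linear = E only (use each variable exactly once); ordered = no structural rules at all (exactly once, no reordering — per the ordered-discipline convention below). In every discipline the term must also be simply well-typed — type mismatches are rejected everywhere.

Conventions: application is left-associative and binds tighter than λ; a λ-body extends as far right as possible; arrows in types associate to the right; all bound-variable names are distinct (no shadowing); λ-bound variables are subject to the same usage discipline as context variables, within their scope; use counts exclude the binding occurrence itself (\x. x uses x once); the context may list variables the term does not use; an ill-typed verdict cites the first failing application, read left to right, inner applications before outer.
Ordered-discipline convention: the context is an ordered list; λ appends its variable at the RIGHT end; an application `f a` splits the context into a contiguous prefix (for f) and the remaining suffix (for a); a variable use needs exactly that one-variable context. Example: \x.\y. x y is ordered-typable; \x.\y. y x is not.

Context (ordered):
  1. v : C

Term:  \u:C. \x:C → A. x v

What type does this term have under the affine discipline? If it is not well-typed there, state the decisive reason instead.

term : C → (C → A) → A
usage: v ×1; u (bound) ×0; x (bound) ×1
use order (left to right): x, v
typing: well-typed — term : C → (C → A) → A
all disciplines: ordered ✗, linear ✗, affine ✓, relevant ✗, unrestricted ✓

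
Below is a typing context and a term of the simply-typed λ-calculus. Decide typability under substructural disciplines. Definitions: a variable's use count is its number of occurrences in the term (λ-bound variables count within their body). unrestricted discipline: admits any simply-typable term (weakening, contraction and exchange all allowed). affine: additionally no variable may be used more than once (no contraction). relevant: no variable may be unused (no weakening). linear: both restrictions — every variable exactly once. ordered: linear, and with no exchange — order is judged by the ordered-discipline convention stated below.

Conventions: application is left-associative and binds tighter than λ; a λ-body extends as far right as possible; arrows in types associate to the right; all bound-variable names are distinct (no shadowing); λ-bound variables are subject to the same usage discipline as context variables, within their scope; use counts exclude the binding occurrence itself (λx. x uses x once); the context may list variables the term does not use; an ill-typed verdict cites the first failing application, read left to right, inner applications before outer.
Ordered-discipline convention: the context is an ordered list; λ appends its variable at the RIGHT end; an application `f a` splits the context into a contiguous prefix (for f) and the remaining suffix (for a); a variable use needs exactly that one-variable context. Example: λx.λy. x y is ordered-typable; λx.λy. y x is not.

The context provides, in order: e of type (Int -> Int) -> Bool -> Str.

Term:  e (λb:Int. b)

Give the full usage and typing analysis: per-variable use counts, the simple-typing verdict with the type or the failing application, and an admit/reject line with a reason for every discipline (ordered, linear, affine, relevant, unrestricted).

use counts: e: 1×, b (bound): 1×
order of uses: e, b
typing: ✓ — Bool -> Str
ordered ✓ (e, b once each; derivable with no W/C/E)
linear ✓ (each of e, b used exactly once)
affine ✓ (e, b: no repeats, contraction unneeded)
relevant ✓ (at least one use each (e, b))
unrestricted ✓ (type-checks (Bool -> Str) and nothing is barred)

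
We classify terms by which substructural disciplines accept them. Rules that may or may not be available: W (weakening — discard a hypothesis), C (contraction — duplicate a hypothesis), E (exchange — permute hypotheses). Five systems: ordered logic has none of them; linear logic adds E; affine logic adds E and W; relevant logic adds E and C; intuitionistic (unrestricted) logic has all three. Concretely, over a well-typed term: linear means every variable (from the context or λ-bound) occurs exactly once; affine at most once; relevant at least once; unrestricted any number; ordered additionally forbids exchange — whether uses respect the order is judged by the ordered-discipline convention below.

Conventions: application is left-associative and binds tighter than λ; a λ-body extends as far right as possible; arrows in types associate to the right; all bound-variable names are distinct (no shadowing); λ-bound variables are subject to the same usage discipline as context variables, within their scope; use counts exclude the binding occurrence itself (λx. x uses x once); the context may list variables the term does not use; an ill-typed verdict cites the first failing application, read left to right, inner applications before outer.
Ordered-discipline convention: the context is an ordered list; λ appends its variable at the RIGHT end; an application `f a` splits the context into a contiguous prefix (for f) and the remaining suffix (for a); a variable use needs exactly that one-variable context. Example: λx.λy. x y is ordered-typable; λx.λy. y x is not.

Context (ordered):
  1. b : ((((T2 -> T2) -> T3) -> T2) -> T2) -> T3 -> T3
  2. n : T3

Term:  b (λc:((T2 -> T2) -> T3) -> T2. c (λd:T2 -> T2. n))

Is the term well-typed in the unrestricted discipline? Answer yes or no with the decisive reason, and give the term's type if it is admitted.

yes — well-typed at T3 -> T3; no restrictions here; term : T3 -> T3
variable uses: b=1; n=1; c (bound)=1; d (bound)=0
order of uses: b, c, n
typing: well-typed — term : T3 -> T3
per-discipline verdicts: ordered ✗ | linear ✗ | affine ✓ | relevant ✗ | unrestricted ✓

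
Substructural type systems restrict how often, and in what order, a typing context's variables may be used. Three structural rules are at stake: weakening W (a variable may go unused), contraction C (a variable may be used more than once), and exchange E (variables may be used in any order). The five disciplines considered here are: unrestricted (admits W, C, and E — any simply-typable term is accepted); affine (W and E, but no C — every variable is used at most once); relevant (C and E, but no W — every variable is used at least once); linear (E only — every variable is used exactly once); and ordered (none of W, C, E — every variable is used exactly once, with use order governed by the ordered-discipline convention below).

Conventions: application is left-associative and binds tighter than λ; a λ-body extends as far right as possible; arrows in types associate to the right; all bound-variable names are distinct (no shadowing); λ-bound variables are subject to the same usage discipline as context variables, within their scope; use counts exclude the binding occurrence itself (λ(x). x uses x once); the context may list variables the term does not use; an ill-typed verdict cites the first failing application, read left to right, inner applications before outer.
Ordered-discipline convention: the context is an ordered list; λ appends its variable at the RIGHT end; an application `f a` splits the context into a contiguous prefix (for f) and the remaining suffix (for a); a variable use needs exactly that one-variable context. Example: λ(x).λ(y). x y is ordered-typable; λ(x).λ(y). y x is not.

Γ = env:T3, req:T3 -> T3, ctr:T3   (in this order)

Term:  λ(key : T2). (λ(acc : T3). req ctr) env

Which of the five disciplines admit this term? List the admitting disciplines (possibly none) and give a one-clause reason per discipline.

admitted in: affine, unrestricted
counts: env ×1; req ×1; ctr ×1; key (bound) ×0; acc (bound) ×0
use order (left to right): req, ctr, env
typing: well-typed at T2 -> T3
ordered: ✗, key, acc never used (weakening)
linear: ✗, key, acc never used (weakening)
affine: ✓, no duplicate uses among env, req, ctr, key, acc
relevant: ✗, key, acc never used (weakening)
unrestricted: ✓, well-typed at T2 -> T3; no restrictions here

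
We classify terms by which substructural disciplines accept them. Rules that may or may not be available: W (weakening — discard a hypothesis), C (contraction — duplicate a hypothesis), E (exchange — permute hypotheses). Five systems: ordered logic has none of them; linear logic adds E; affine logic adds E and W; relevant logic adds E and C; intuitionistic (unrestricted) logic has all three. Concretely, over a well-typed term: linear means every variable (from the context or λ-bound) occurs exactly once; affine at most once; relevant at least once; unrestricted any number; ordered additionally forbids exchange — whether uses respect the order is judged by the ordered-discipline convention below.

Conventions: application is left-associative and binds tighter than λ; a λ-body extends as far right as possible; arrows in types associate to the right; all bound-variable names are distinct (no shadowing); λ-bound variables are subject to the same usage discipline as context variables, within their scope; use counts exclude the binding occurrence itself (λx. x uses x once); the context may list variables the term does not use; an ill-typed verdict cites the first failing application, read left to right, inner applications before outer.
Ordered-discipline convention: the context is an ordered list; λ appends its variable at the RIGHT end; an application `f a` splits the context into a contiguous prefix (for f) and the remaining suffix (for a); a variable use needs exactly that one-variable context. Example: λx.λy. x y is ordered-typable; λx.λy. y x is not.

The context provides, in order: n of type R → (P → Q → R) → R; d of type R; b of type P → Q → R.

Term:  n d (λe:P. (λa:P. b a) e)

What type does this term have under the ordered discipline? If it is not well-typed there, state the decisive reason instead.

term : R
use counts: n: 1×; d: 1×; b: 1×; e (bound): 1×; a (bound): 1×
order of uses: n, d, b, a, e
typing: ✓ — R
all disciplines: ordered ✓; linear ✓; affine ✓; relevant ✓; unrestricted ✓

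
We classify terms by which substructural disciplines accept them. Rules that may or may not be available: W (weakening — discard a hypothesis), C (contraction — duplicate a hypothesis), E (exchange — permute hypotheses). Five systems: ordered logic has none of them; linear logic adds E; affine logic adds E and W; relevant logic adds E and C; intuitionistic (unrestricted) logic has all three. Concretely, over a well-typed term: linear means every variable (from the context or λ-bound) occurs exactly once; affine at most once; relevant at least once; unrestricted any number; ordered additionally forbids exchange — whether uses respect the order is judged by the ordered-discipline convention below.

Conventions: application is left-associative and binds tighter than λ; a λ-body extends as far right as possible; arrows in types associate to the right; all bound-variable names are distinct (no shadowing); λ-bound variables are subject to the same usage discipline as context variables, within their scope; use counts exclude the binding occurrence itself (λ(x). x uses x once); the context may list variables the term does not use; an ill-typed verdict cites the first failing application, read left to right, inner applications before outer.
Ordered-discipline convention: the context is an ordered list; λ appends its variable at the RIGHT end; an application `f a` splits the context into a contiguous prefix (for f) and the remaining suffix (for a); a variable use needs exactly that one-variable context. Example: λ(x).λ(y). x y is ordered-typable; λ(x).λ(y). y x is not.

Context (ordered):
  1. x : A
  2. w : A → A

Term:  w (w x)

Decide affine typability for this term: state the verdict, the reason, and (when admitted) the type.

no — uses contraction: w ×2
counts: x ×1; w ×2
order of uses: w, w, x
typing: well-typed at A
per-discipline verdicts: ordered ✗; linear ✗; affine ✗; relevant ✓; unrestricted ✓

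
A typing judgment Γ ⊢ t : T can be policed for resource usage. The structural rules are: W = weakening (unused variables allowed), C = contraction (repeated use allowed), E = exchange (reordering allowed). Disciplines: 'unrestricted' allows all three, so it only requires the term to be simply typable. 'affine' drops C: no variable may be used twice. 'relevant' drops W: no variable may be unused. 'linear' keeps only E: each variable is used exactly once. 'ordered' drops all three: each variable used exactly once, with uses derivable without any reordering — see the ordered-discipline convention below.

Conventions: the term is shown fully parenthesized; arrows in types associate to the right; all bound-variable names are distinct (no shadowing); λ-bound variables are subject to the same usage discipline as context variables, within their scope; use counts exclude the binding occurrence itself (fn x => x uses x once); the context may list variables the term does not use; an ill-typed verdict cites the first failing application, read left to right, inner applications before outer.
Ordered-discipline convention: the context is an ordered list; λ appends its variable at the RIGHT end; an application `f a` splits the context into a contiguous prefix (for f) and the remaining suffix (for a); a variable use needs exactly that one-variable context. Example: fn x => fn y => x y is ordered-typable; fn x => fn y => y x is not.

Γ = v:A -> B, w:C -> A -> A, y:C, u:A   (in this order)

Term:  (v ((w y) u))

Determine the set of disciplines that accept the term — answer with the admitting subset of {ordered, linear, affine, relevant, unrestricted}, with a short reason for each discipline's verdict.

accepted by: ordered, linear, affine, relevant, unrestricted
use counts: v: 1; w: 1; y: 1; u: 1
order of uses: v, w, y, u
typing: well-typed at B
ordered: ✓, single-use (v, w, y, u), ordered derivation ok
linear: ✓, v, w, y, u: one use apiece
affine: ✓, at most one use each (v, w, y, u)
relevant: ✓, v, w, y, u: all used, weakening unneeded
unrestricted: ✓, type-checks (B) and nothing is barred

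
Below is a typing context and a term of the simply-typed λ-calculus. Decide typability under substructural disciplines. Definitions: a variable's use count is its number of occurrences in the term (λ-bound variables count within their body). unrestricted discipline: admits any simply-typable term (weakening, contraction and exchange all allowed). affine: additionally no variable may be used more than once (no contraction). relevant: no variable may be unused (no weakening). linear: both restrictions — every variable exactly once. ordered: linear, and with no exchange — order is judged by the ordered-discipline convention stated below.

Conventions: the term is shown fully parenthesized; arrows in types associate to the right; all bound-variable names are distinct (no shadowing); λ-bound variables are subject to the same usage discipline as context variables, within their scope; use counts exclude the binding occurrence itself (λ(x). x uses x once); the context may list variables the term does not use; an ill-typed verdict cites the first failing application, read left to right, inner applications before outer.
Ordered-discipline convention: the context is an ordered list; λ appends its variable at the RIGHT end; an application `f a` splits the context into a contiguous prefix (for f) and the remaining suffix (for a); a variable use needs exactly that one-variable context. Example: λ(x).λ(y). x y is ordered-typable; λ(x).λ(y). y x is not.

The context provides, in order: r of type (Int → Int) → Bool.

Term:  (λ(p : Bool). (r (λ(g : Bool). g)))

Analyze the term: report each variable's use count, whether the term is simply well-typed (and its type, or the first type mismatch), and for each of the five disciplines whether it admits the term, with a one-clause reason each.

use counts: r: 1×; p [bound]: 0×; g [bound]: 1×
use order (left to right): r, g
typing: ill-typed: argument of type Bool → Bool where Int → Int is required
ordered ✗ (the type mismatch rejects it)
linear ✗ (not simply typable)
affine ✗ (fails simple typing)
relevant ✗ (a type mismatch blocks all five)
unrestricted ✗ (the type mismatch rejects it)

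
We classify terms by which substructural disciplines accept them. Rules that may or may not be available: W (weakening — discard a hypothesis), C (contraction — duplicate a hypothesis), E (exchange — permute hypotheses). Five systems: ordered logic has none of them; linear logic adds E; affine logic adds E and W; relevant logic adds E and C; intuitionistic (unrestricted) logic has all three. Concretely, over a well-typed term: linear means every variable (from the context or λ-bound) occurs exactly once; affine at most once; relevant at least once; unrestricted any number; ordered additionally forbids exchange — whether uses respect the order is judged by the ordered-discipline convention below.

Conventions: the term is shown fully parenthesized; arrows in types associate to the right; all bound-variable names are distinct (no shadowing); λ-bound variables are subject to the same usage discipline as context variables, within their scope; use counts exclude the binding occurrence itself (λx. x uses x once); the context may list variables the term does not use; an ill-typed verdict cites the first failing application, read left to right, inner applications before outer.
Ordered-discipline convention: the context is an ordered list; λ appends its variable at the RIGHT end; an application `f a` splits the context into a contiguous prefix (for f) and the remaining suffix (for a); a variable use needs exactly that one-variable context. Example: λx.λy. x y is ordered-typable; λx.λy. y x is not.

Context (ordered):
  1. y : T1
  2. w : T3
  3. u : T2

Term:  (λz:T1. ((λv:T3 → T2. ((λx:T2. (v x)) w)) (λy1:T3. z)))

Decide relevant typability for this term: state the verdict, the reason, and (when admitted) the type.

no — the type mismatch rejects it
use counts: y: 0×, w: 1×, u: 0×, z (bound): 1×, v (bound): 1×, x (bound): 1×, y1 (bound): 0×
use order (left to right): v, x, w, z
typing: ill-typed: a function awaiting T3 gets T2
across the five disciplines: ordered ✗; linear ✗; affine ✗; relevant ✗; unrestricted ✗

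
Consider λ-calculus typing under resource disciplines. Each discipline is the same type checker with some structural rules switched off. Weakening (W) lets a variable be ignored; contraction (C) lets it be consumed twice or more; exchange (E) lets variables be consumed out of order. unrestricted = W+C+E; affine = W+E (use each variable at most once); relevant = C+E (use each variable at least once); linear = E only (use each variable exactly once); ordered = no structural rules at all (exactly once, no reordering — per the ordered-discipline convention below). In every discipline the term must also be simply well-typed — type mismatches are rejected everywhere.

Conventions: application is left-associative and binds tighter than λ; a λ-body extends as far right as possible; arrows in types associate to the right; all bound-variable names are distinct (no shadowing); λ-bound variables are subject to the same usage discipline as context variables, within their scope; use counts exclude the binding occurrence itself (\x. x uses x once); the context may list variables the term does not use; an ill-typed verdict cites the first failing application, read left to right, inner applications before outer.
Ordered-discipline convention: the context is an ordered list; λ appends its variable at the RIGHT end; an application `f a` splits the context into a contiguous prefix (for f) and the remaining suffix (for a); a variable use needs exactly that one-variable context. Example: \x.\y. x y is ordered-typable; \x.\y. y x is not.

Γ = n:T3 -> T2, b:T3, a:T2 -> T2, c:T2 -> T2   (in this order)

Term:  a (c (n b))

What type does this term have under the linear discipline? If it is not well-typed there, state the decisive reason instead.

term : T2
use counts: n: 1; b: 1; a: 1; c: 1
use order (left to right): a, c, n, b
typing: well-typed — term : T2
summary: ordered ✗ | linear ✓ | affine ✓ | relevant ✓ | unrestricted ✓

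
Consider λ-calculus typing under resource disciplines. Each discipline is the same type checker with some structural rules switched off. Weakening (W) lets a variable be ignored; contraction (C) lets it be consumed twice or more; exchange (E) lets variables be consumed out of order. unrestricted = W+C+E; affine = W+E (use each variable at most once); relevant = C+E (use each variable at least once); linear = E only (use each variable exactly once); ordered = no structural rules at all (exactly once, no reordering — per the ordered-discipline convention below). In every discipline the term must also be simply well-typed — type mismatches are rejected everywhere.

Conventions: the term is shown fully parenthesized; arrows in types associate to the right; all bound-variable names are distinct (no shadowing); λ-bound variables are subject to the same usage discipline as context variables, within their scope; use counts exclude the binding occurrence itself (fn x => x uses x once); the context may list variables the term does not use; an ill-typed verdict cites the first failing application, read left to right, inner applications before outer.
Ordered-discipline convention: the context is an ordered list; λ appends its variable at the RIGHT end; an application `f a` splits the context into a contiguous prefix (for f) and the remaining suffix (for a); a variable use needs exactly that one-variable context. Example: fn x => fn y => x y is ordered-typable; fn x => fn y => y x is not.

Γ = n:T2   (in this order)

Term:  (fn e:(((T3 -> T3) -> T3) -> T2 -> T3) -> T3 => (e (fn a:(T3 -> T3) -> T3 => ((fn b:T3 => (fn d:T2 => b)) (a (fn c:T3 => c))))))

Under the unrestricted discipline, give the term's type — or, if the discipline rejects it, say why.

term : ((((T3 -> T3) -> T3) -> T2 -> T3) -> T3) -> T3
variable uses: n ×0; e [bound] ×1; a [bound] ×1; b [bound] ×1; d [bound] ×0; c [bound] ×1
uses in reading order: e, b, a, c
typing: well-typed at ((((T3 -> T3) -> T3) -> T2 -> T3) -> T3) -> T3
per-discipline verdicts: ordered ✗ | linear ✗ | affine ✓ | relevant ✗ | unrestricted ✓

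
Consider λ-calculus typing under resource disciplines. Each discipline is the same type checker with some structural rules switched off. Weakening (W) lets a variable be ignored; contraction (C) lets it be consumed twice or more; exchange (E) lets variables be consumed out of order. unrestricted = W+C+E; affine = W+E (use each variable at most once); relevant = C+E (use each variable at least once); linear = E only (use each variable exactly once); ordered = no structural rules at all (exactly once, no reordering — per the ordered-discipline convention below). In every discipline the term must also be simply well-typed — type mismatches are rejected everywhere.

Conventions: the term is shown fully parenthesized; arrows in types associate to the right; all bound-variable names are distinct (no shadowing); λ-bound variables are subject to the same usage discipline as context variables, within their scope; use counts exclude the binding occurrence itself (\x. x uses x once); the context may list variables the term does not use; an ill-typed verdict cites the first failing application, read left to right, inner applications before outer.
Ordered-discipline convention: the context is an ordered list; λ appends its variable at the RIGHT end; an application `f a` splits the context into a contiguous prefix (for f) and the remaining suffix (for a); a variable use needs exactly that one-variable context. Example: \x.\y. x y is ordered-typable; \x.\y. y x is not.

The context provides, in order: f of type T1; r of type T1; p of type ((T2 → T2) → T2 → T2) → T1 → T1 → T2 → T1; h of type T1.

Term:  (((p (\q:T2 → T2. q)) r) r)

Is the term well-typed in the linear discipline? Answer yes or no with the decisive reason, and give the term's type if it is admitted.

no — repeated use of r ×2; needs weakening: f, h unused
counts: f ×0; r ×2; p ×1; h ×0; q (bound) ×1
left-to-right use order: p, q, r, r
typing: the term checks, with type T2 → T1
per-discipline verdicts: ordered ✗, linear ✗, affine ✗, relevant ✗, unrestricted ✓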